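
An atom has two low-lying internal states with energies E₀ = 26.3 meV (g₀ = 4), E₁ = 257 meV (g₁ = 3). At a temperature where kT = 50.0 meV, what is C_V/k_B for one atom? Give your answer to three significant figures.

0.156

Eᵢ/kT = 0.52600, 5.1400.
Z = Σ gᵢe^(−Eᵢ/kT) = 4·e^(−0.52600) + 3·e^(−5.1400) = 2.3639 + 0.017573 = 2.3815.
⟨E⟩ = 28.002 meV, ⟨E²⟩ = 1174.0 meV².
C_V/k_B = (⟨E²⟩ − ⟨E⟩²)/(kT)² = (1174.0 − 784.11)/2500.0 = 0.156.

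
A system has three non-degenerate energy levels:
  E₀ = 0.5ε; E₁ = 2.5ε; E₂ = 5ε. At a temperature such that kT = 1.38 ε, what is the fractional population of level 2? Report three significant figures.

0.0301

Eᵢ/kT = 0.36232, 1.8116, 3.6232.
Z = Σ e^(−Eᵢ/kT) = e^(−0.36232) + e^(−1.8116) + e^(−3.6232) = 0.69606 + 0.16339 + 0.026697 = 0.88615.
P₂ = e^(−E₂/kT) / Z = 0.026697/0.88615 = 0.0301.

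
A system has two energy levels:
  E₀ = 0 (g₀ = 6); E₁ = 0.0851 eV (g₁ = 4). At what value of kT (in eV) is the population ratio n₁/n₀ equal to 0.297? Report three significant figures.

0.105 eV

n₁/n₀ = (g₁/g₀) exp[−(E₁−E₀)/kT] = 0.297.
⇒ (E₁−E₀)/kT = ln((4/6)/0.297) = ln(2.2447) = 0.80857.
kT = 0.0851 eV / 0.80857 = 0.105 eV.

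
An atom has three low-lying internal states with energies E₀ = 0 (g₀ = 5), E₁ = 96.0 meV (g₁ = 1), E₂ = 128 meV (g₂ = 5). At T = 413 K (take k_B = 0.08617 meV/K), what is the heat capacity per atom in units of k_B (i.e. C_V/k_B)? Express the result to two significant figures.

k_BT = 0.08617 × 413 K = 35.59 meV.
Eᵢ/kT = 0, 2.697, 3.597.
Z = Σ gᵢe^(−Eᵢ/kT) = 5·e^(−0) + 1·e^(−2.697) + 5·e^(−3.597) = 5.000 + 0.06741 + 0.1370 = 5.204.
⟨E⟩ = 4.613 meV, ⟨E²⟩ = 550.7 meV².
C_V/k_B = (⟨E²⟩ − ⟨E⟩²)/(kT)² = (550.7 − 21.28)/1267 = 0.42.

0.42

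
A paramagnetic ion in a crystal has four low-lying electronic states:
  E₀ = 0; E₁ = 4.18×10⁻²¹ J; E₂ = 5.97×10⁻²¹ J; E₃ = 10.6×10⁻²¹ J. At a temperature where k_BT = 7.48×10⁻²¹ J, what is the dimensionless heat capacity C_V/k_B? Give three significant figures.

Eᵢ/kT = 0, 0.55882, 0.79813, 1.4171.
Z = Σ e^(−Eᵢ/kT) = e^(−0) + e^(−0.55882) + e^(−0.79813) + e^(−1.4171) = 1.0000 + 0.57188 + 0.45017 + 0.24242 = 2.2645.
⟨E⟩ = 3.3772, ⟨E²⟩ = 23.526.
C_V/k_B = (⟨E²⟩ − ⟨E⟩²)/(kT)² = (23.526 − 11.405)/55.950 = 0.217.

0.217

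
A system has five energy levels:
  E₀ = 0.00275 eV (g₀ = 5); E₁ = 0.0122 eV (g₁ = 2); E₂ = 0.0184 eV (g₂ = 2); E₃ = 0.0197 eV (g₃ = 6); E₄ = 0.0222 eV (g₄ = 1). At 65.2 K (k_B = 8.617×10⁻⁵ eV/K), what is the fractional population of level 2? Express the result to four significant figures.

0.02120

k_BT = 8.617×10⁻⁵ × 65.2 K = 0.00561828 eV.
Eᵢ/kT = 0.489474, 2.17148, 3.27502, 3.50641, 3.95139.
Z = Σ gᵢe^(−Eᵢ/kT) = 5·e^(−0.489474) + 2·e^(−2.17148) + 2·e^(−3.27502) + 6·e^(−3.50641) + 1·e^(−3.95139) = 3.06474 + 0.228018 + 0.0756322 + 0.180027 + 0.0192280 = 3.56765.
P₂ = g₂ e^(−E₂/kT) / Z = 0.0756322/3.56765 = 0.02120.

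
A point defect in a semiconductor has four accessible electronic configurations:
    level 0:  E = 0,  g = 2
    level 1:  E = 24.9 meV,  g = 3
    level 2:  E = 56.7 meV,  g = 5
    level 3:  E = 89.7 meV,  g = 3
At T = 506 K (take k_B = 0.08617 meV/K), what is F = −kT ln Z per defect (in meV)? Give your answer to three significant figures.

k_BT = 0.08617 × 506 K = 43.602 meV.
Eᵢ/kT = 0, 0.57107, 1.3004, 2.0572.
Z = Σ gᵢe^(−Eᵢ/kT) = 2·e^(−0) + 3·e^(−0.57107) + 5·e^(−1.3004) + 3·e^(−2.0572) = 2.0000 + 1.6948 + 1.3621 + 0.38343 = 5.4403.
F = −kT ln Z = −43.602 × ln(5.4403) = −43.602 × 1.6938 = -73.9 meV.

-73.9 meV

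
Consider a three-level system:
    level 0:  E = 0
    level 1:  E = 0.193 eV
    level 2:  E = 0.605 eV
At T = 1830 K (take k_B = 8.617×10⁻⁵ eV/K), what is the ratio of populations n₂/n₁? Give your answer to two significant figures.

0.073

k_BT = 8.617×10⁻⁵ × 1830 K = 0.1577 eV.
n₂/n₁ = exp[−(E₂−E₁)/kT] = exp(−(0.412 eV)/(0.1577 eV)) = exp(-2.613) = 0.073.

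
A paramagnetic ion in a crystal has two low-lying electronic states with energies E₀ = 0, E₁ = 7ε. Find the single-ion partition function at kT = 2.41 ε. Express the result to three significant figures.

Z = 1.05

Eᵢ/kT = 0, 2.9046.
Z = Σ e^(−Eᵢ/kT) = e^(−0) + e^(−2.9046) = 1.0000 + 0.054771 = 1.0548.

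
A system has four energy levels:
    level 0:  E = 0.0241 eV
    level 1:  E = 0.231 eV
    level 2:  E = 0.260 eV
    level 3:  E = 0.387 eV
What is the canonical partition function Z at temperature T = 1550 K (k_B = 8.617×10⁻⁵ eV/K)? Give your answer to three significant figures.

Z = 1.21

k_BT = 8.617×10⁻⁵ × 1550 K = 0.13356 eV.
Eᵢ/kT = 0.18044, 1.7296, 1.9467, 2.8976.
Z = Σ e^(−Eᵢ/kT) = e^(−0.18044) + e^(−1.7296) + e^(−1.9467) + e^(−2.8976) = 0.83490 + 0.17736 + 0.14274 + 0.055155 = 1.2102.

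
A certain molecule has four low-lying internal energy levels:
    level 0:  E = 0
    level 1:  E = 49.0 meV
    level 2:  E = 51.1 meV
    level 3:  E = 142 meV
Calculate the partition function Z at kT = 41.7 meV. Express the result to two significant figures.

Eᵢ/kT = 0, 1.175, 1.225, 3.405.
Z = Σ e^(−Eᵢ/kT) = e^(−0) + e^(−1.175) + e^(−1.225) + e^(−3.405) = 1.000 + 0.3088 + 0.2938 + 0.03321 = 1.636.

Z = 1.6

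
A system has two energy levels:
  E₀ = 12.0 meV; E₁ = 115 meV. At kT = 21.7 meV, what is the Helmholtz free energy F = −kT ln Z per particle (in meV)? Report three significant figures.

11.8 meV

Eᵢ/kT = 0.55300, 5.2995.
Z = Σ e^(−Eᵢ/kT) = e^(−0.55300) + e^(−5.2995) = 0.57522 + 0.0049941 = 0.58021.
F = −kT ln Z = −21.7 × ln(0.58021) = −21.7 × -0.54437 = 11.8 meV.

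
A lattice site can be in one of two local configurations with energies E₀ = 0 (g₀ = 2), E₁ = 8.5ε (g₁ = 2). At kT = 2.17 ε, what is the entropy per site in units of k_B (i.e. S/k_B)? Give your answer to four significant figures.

0.7893

Eᵢ/kT = 0, 3.91705.
Z = Σ gᵢe^(−Eᵢ/kT) = 2·e^(−0) + 2·e^(−3.91705) = 2.00000 + 0.0397994 = 2.03980.
⟨E⟩ = Σ EᵢPᵢ = 0.165847 ε.
S/k_B = ln Z + ⟨E⟩/kT = ln(2.03980) + 0.165847/2.17 = 0.712852 + 0.0764272 = 0.7893.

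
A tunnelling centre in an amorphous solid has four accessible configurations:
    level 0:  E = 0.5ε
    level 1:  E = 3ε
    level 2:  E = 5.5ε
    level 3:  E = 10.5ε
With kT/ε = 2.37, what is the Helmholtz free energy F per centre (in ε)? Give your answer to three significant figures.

Eᵢ/kT = 0.21097, 1.2658, 2.3207, 4.4304.
Z = Σ e^(−Eᵢ/kT) = e^(−0.21097) + e^(−1.2658) + e^(−2.3207) + e^(−4.4304) = 0.80980 + 0.28201 + 0.098205 + 0.011910 = 1.2019.
F = −kT ln Z = −2.37 × ln(1.2019) = −2.37 × 0.18390 = -0.436 ε.

-0.436 ε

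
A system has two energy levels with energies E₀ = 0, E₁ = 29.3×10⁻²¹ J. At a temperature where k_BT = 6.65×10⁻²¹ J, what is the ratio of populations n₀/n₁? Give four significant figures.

n₀/n₁ = exp[−(E₀−E₁)/kT] = exp(−(-29.3 ×10⁻²¹ J)/(6.65 ×10⁻²¹ J)) = exp(4.40602) = 81.94.

81.94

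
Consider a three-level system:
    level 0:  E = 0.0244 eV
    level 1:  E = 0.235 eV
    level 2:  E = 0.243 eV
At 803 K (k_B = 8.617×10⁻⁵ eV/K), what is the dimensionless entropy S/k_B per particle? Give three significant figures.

0.342

k_BT = 8.617×10⁻⁵ × 803 K = 0.069195 eV.
Eᵢ/kT = 0.35263, 3.3962, 3.5118.
Z = Σ e^(−Eᵢ/kT) = e^(−0.35263) + e^(−3.3962) + e^(−3.5118) = 0.70284 + 0.033500 + 0.029843 = 0.76618.
⟨E⟩ = Σ EᵢPᵢ = 0.042123 eV.
S/k_B = ln Z + ⟨E⟩/kT = ln(0.76618) + 0.042123/0.069195 = -0.26634 + 0.60876 = 0.342.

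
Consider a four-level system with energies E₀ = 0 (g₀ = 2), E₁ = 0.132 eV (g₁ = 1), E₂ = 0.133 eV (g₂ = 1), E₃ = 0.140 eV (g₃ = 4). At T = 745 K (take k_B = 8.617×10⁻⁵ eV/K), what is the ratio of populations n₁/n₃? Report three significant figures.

k_BT = 8.617×10⁻⁵ × 745 K = 0.064197 eV.
n₁/n₃ = (g₁/g₃) exp[−(E₁−E₃)/kT] = (1/4) × exp(−(-0.008 eV)/(0.064197 eV)) = (1/4) × exp(0.12462) = 0.283.

0.283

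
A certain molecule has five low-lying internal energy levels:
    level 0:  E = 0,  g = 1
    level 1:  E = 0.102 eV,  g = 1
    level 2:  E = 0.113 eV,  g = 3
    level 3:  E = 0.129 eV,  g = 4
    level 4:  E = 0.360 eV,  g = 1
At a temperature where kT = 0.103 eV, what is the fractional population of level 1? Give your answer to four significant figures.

0.1047

Eᵢ/kT = 0, 0.990291, 1.09709, 1.25243, 3.49515.
Z = Σ gᵢe^(−Eᵢ/kT) = 1·e^(−0) + 1·e^(−0.990291) + 3·e^(−1.09709) + 4·e^(−1.25243) + 1·e^(−3.49515) = 1.00000 + 0.371469 + 1.00152 + 1.14324 + 0.0303442 = 3.54657.
P₁ = g₁ e^(−E₁/kT) / Z = 0.371469/3.54657 = 0.1047.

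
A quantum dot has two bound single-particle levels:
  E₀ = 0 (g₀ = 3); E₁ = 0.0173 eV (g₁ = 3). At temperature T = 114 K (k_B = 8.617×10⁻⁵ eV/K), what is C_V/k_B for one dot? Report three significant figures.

k_BT = 8.617×10⁻⁵ × 114 K = 0.0098234 eV.
Eᵢ/kT = 0, 1.7611.
Z = Σ gᵢe^(−Eᵢ/kT) = 3·e^(−0) + 3·e^(−1.7611) = 3.0000 + 0.51557 = 3.5156.
⟨E⟩ = 0.0025371 eV, ⟨E²⟩ = 0.000043891 eV².
C_V/k_B = (⟨E²⟩ − ⟨E⟩²)/(kT)² = (0.000043891 − 0.0000064369)/0.000096499 = 0.388.

0.388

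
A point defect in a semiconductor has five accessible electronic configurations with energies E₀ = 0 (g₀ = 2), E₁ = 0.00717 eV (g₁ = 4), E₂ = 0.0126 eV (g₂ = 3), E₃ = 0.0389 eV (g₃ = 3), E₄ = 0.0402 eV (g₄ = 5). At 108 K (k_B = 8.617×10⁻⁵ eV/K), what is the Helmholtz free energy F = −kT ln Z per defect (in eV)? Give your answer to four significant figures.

k_BT = 8.617×10⁻⁵ × 108 K = 0.00930636 eV.
Eᵢ/kT = 0, 0.770441, 1.35391, 4.17994, 4.31963.
Z = Σ gᵢe^(−Eᵢ/kT) = 2·e^(−0) + 4·e^(−0.770441) + 3·e^(−1.35391) + 3·e^(−4.17994) + 5·e^(−4.31963) = 2.00000 + 1.85124 + 0.774686 + 0.0458983 + 0.0665240 = 4.73835.
F = −kT ln Z = −0.00930636 × ln(4.73835) = −0.00930636 × 1.55569 = -0.01448 eV.

-0.01448 eV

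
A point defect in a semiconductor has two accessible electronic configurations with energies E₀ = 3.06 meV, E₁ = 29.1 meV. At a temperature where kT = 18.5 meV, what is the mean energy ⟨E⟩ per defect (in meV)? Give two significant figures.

8.2 meV

Eᵢ/kT = 0.1654, 1.573.
Z = Σ e^(−Eᵢ/kT) = e^(−0.1654) + e^(−1.573) = 0.8476 + 0.2074 = 1.055.
⟨E⟩ = Σ Eᵢ e^(−Eᵢ/kT) / Z = (3.06·0.8476 + 29.1·0.2074) / 1.055 = 8.2 meV.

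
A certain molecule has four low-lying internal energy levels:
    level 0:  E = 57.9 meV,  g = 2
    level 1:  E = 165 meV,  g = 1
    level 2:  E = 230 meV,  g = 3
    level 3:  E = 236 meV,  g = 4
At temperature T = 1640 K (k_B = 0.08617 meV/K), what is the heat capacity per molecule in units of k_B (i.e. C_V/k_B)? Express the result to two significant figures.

0.35

k_BT = 0.08617 × 1640 K = 141.3 meV.
Eᵢ/kT = 0.4098, 1.168, 1.628, 1.670.
Z = Σ gᵢe^(−Eᵢ/kT) = 2·e^(−0.4098) + 1·e^(−1.168) + 3·e^(−1.628) + 4·e^(−1.670) = 1.328 + 0.3110 + 0.5890 + 0.7530 = 2.981.
⟨E⟩ = 148.1 meV, ⟨E²⟩ = 28850 meV².
C_V/k_B = (⟨E²⟩ − ⟨E⟩²)/(kT)² = (28850 − 21930)/19970 = 0.35.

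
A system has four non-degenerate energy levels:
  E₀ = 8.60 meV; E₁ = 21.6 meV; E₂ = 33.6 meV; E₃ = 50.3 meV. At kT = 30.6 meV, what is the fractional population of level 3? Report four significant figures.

Eᵢ/kT = 0.281046, 0.705882, 1.09804, 1.64379.
Z = Σ e^(−Eᵢ/kT) = e^(−0.281046) + e^(−0.705882) + e^(−1.09804) + e^(−1.64379) = 0.754994 + 0.493673 + 0.333524 + 0.193246 = 1.77544.
P₃ = e^(−E₃/kT) / Z = 0.193246/1.77544 = 0.1088.

0.1088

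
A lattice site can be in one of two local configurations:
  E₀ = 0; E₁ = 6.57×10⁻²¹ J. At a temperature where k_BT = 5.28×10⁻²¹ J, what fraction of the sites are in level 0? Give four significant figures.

Eᵢ/kT = 0, 1.24432.
Z = Σ e^(−Eᵢ/kT) = e^(−0) + e^(−1.24432) = 1.00000 + 0.288137 = 1.28814.
P₀ = e^(−E₀/kT) / Z = 1.00000/1.28814 = 0.7763.

0.7763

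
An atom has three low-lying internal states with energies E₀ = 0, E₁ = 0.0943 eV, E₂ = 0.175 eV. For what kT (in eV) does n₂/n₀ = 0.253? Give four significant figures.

0.1273 eV

n₂/n₀ = exp[−(E₂−E₀)/kT] = 0.253.
⇒ (E₂−E₀)/kT = ln(1/0.253) = ln(3.95257) = 1.37437.
kT = 0.175 eV / 1.37437 = 0.1273 eV.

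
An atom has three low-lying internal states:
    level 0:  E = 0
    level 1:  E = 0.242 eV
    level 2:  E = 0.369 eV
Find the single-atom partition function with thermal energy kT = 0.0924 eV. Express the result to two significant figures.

Eᵢ/kT = 0, 2.619, 3.994.
Z = Σ e^(−Eᵢ/kT) = e^(−0) + e^(−2.619) + e^(−3.994) = 1.000 + 0.07288 + 0.01843 = 1.091.

Z = 1.1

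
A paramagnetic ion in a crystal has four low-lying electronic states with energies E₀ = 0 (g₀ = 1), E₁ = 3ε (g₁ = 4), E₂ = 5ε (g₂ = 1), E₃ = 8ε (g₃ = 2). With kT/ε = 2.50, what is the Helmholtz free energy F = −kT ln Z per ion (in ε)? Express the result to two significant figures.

Eᵢ/kT = 0, 1.200, 2.000, 3.200.
Z = Σ gᵢe^(−Eᵢ/kT) = 1·e^(−0) + 4·e^(−1.200) + 1·e^(−2.000) + 2·e^(−3.200) = 1.000 + 1.205 + 0.1353 + 0.08152 = 2.422.
F = −kT ln Z = −2.50 × ln(2.422) = −2.50 × 0.8846 = -2.2 ε.

-2.2 ε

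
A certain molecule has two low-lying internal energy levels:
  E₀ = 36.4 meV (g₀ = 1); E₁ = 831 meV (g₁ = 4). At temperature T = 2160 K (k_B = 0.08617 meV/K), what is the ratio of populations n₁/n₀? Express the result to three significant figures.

0.0560

k_BT = 0.08617 × 2160 K = 186.13 meV.
n₁/n₀ = (g₁/g₀) exp[−(E₁−E₀)/kT] = (4/1) × exp(−(794.6 meV)/(186.13 meV)) = (4/1) × exp(-4.2691) = 0.0560.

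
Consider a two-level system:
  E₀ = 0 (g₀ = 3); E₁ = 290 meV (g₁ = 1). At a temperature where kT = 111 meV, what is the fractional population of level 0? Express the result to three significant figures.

0.976

Eᵢ/kT = 0, 2.6126.
Z = Σ gᵢe^(−Eᵢ/kT) = 3·e^(−0) + 1·e^(−2.6126) = 3.0000 + 0.073344 = 3.0733.
P₀ = g₀ e^(−E₀/kT) / Z = 3.0000/3.0733 = 0.976.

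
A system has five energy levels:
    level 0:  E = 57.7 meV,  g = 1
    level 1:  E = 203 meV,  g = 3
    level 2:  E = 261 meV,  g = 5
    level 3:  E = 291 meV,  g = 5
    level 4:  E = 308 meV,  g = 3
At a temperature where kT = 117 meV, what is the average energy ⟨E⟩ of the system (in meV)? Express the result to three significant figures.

204 meV

Eᵢ/kT = 0.49316, 1.7350, 2.2308, 2.4872, 2.6325.
Z = Σ gᵢe^(−Eᵢ/kT) = 1·e^(−0.49316) + 3·e^(−1.7350) + 5·e^(−2.2308) + 5·e^(−2.4872) + 3·e^(−2.6325) = 0.61069 + 0.52920 + 0.53721 + 0.41571 + 0.21570 = 2.3085.
⟨E⟩ = Σ Eᵢ gᵢe^(−Eᵢ/kT) / Z = (57.7·0.61069 + 203·0.52920 + 261·0.53721 + 291·0.41571 + 308·0.21570) / 2.3085 = 204 meV.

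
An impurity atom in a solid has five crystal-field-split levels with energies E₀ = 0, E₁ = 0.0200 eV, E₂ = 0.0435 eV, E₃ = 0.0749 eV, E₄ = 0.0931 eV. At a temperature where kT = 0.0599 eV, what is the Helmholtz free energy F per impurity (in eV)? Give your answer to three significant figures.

Eᵢ/kT = 0, 0.33389, 0.72621, 1.2504, 1.5543.
Z = Σ e^(−Eᵢ/kT) = e^(−0) + e^(−0.33389) + e^(−0.72621) + e^(−1.2504) + e^(−1.5543) = 1.0000 + 0.71613 + 0.48374 + 0.28639 + 0.21134 = 2.6976.
F = −kT ln Z = −0.0599 × ln(2.6976) = −0.0599 × 0.99236 = -0.0594 eV.

-0.0594 eV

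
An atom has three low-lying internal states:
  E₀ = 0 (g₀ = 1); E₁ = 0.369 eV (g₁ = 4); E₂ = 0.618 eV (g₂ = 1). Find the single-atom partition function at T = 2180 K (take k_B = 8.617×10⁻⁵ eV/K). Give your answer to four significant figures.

k_BT = 8.617×10⁻⁵ × 2180 K = 0.187851 eV.
Eᵢ/kT = 0, 1.96432, 3.28984.
Z = Σ gᵢe^(−Eᵢ/kT) = 1·e^(−0) + 4·e^(−1.96432) + 1·e^(−3.28984) = 1.00000 + 0.561005 + 0.0372598 = 1.59826.

Z = 1.598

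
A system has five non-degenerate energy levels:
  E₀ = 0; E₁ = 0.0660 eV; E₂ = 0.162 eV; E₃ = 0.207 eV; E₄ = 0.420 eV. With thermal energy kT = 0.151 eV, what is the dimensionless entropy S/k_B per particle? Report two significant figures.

Eᵢ/kT = 0, 0.4371, 1.073, 1.371, 2.781.
Z = Σ e^(−Eᵢ/kT) = e^(−0) + e^(−0.4371) + e^(−1.073) + e^(−1.371) + e^(−2.781) = 1.000 + 0.6459 + 0.3420 + 0.2539 + 0.06198 = 2.304.
⟨E⟩ = Σ EᵢPᵢ = 0.07666 eV.
S/k_B = ln Z + ⟨E⟩/kT = ln(2.304) + 0.07666/0.151 = 0.8346 + 0.5077 = 1.3.

1.3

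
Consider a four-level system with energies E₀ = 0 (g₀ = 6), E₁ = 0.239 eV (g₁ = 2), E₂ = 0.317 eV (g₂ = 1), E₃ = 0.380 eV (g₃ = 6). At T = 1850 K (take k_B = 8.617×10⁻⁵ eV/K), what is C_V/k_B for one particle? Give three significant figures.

0.557

k_BT = 8.617×10⁻⁵ × 1850 K = 0.15941 eV.
Eᵢ/kT = 0, 1.4993, 1.9886, 2.3838.
Z = Σ gᵢe^(−Eᵢ/kT) = 6·e^(−0) + 2·e^(−1.4993) + 1·e^(−1.9886) + 6·e^(−2.3838) = 6.0000 + 0.44657 + 0.13689 + 0.55320 = 7.1367.
⟨E⟩ = 0.050491 eV, ⟨E²⟩ = 0.016695 eV².
C_V/k_B = (⟨E²⟩ − ⟨E⟩²)/(kT)² = (0.016695 − 0.0025493)/0.025412 = 0.557.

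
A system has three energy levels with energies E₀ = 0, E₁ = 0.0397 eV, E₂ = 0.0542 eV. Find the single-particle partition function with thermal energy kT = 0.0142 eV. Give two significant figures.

Eᵢ/kT = 0, 2.796, 3.817.
Z = Σ e^(−Eᵢ/kT) = e^(−0) + e^(−2.796) + e^(−3.817) = 1.000 + 0.06105 + 0.02199 = 1.083.

Z = 1.1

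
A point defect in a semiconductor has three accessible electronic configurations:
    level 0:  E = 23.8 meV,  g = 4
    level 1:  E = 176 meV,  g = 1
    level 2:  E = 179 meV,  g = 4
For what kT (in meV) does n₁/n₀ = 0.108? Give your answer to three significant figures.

181 meV

n₁/n₀ = (g₁/g₀) exp[−(E₁−E₀)/kT] = 0.108.
⇒ (E₁−E₀)/kT = ln((1/4)/0.108) = ln(2.3148) = 0.83932.
kT = 152.2 meV / 0.83932 = 181 meV.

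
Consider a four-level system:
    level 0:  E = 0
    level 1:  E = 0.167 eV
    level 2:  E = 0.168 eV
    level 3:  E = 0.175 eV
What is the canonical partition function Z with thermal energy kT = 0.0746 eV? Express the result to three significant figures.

Z = 1.31

Eᵢ/kT = 0, 2.2386, 2.2520, 2.3458.
Z = Σ e^(−Eᵢ/kT) = e^(−0) + e^(−2.2386) + e^(−2.2520) + e^(−2.3458) = 1.0000 + 0.10661 + 0.10519 + 0.095771 = 1.3076.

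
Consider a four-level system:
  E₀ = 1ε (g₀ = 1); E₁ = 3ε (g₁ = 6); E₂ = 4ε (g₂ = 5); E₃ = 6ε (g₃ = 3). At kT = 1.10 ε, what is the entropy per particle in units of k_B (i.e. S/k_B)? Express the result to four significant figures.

2.050

Eᵢ/kT = 0.909091, 2.72727, 3.63636, 5.45455.
Z = Σ gᵢe^(−Eᵢ/kT) = 1·e^(−0.909091) + 6·e^(−2.72727) + 5·e^(−3.63636) + 3·e^(−5.45455) = 0.402890 + 0.392385 + 0.131740 + 0.0128304 = 0.939845.
⟨E⟩ = Σ EᵢPᵢ = 2.32377 ε.
S/k_B = ln Z + ⟨E⟩/kT = ln(0.939845) + 2.32377/1.10 = -0.0620403 + 2.11252 = 2.050.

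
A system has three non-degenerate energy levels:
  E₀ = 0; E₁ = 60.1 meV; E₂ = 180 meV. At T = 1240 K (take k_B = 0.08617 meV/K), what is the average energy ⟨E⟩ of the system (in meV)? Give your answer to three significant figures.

38.5 meV

k_BT = 0.08617 × 1240 K = 106.85 meV.
Eᵢ/kT = 0, 0.56247, 1.6846.
Z = Σ e^(−Eᵢ/kT) = e^(−0) + e^(−0.56247) + e^(−1.6846) = 1.0000 + 0.56980 + 0.18552 = 1.7553.
⟨E⟩ = Σ Eᵢ e^(−Eᵢ/kT) / Z = (0·1.0000 + 60.1·0.56980 + 180·0.18552) / 1.7553 = 38.5 meV.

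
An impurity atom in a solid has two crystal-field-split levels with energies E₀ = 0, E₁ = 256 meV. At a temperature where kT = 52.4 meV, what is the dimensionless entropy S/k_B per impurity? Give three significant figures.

Eᵢ/kT = 0, 4.8855.
Z = Σ e^(−Eᵢ/kT) = e^(−0) + e^(−4.8855) = 1.0000 + 0.0075553 = 1.0076.
⟨E⟩ = Σ EᵢPᵢ = 1.9196 meV.
S/k_B = ln Z + ⟨E⟩/kT = ln(1.0076) + 1.9196/52.4 = 0.0075713 + 0.036634 = 0.0442.

0.0442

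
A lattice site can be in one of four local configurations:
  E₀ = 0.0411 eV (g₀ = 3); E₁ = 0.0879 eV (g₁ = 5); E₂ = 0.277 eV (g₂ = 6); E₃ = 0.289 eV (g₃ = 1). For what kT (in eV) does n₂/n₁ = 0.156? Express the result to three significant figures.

n₂/n₁ = (g₂/g₁) exp[−(E₂−E₁)/kT] = 0.156.
⇒ (E₂−E₁)/kT = ln((6/5)/0.156) = ln(7.6923) = 2.0402.
kT = 0.1891 eV / 2.0402 = 0.0927 eV.

0.0927 eV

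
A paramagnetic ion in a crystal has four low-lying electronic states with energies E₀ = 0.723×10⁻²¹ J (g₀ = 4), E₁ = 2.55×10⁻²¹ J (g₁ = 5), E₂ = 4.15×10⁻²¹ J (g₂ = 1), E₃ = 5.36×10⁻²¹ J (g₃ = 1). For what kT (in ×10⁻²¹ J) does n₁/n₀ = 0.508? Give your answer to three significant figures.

2.03 ×10⁻²¹ J

n₁/n₀ = (g₁/g₀) exp[−(E₁−E₀)/kT] = 0.508.
⇒ (E₁−E₀)/kT = ln((5/4)/0.508) = ln(2.4606) = 0.90041.
kT = 1.827 ×10⁻²¹ J / 0.90041 = 2.03 ×10⁻²¹ J.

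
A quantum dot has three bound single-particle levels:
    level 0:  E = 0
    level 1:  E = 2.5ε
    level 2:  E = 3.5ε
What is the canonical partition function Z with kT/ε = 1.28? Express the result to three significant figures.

Eᵢ/kT = 0, 1.9531, 2.7344.
Z = Σ e^(−Eᵢ/kT) = e^(−0) + e^(−1.9531) + e^(−2.7344) = 1.0000 + 0.14183 + 0.064933 = 1.2068.

Z = 1.21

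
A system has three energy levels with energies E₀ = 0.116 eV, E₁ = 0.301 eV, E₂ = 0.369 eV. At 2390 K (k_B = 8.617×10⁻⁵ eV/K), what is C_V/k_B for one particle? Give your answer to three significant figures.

k_BT = 8.617×10⁻⁵ × 2390 K = 0.20595 eV.
Eᵢ/kT = 0.56324, 1.4615, 1.7917.
Z = Σ e^(−Eᵢ/kT) = e^(−0.56324) + e^(−1.4615) + e^(−1.7917) = 0.56936 + 0.23189 + 0.16668 = 0.96793.
⟨E⟩ = 0.20389 eV, ⟨E²⟩ = 0.053068 eV².
C_V/k_B = (⟨E²⟩ − ⟨E⟩²)/(kT)² = (0.053068 − 0.041571)/0.042415 = 0.271.

0.271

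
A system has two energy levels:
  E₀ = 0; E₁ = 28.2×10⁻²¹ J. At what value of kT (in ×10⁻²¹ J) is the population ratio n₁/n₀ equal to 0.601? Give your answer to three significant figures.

55.4 ×10⁻²¹ J

n₁/n₀ = exp[−(E₁−E₀)/kT] = 0.601.
⇒ (E₁−E₀)/kT = ln(1/0.601) = ln(1.6639) = 0.50916.
kT = 28.2 ×10⁻²¹ J / 0.50916 = 55.4 ×10⁻²¹ J.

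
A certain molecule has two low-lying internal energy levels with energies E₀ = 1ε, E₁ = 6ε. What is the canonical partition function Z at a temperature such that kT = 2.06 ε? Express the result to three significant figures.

Eᵢ/kT = 0.48544, 2.9126.
Z = Σ e^(−Eᵢ/kT) = e^(−0.48544) + e^(−2.9126) = 0.61543 + 0.054334 = 0.66976.

Z = 0.670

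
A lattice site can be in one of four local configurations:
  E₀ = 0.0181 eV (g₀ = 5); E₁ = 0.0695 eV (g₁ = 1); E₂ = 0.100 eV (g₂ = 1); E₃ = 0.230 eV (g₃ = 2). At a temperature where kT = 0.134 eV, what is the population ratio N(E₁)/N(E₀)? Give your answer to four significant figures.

0.1363

n₁/n₀ = (g₁/g₀) exp[−(E₁−E₀)/kT] = (1/5) × exp(−(0.0514 eV)/(0.134 eV)) = (1/5) × exp(-0.383582) = 0.1363.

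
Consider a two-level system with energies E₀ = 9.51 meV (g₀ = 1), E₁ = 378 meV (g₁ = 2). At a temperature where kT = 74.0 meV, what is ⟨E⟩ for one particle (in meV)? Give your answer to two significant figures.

Eᵢ/kT = 0.1285, 5.108.
Z = Σ gᵢe^(−Eᵢ/kT) = 1·e^(−0.1285) + 2·e^(−5.108) = 0.8794 + 0.01210 = 0.8915.
⟨E⟩ = Σ Eᵢ gᵢe^(−Eᵢ/kT) / Z = (9.51·0.8794 + 378·0.01210) / 0.8915 = 15 meV.

15 meV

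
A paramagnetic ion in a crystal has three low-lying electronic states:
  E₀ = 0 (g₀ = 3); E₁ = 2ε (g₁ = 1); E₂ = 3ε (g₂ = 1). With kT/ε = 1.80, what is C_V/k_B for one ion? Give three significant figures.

Eᵢ/kT = 0, 1.1111, 1.6667.
Z = Σ gᵢe^(−Eᵢ/kT) = 3·e^(−0) + 1·e^(−1.1111) + 1·e^(−1.6667) = 3.0000 + 0.32920 + 0.18887 = 3.5181.
⟨E⟩ = 0.34820 ε, ⟨E²⟩ = 0.85746 ε².
C_V/k_B = (⟨E²⟩ − ⟨E⟩²)/(kT)² = (0.85746 − 0.12124)/3.2400 = 0.227.

0.227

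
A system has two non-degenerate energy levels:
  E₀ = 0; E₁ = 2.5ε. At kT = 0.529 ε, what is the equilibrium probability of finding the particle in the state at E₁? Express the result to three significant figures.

Eᵢ/kT = 0, 4.7259.
Z = Σ e^(−Eᵢ/kT) = e^(−0) + e^(−4.7259) = 1.0000 + 0.0088627 = 1.0089.
P₁ = e^(−E₁/kT) / Z = 0.0088627/1.0089 = 0.00878.

0.00878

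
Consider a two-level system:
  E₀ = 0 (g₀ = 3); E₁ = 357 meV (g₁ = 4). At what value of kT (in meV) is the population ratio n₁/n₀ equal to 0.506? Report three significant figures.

368 meV

n₁/n₀ = (g₁/g₀) exp[−(E₁−E₀)/kT] = 0.506.
⇒ (E₁−E₀)/kT = ln((4/3)/0.506) = ln(2.6350) = 0.96888.
kT = 357 meV / 0.96888 = 368 meV.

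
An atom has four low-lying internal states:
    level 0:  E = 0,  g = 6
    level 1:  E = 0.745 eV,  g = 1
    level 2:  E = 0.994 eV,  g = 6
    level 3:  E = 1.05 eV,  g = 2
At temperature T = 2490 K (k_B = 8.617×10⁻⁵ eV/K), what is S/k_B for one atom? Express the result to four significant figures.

k_BT = 8.617×10⁻⁵ × 2490 K = 0.214563 eV.
Eᵢ/kT = 0, 3.47217, 4.63267, 4.89367.
Z = Σ gᵢe^(−Eᵢ/kT) = 6·e^(−0) + 1·e^(−3.47217) + 6·e^(−4.63267) + 2·e^(−4.89367) = 6.00000 + 0.0310496 + 0.0583725 + 0.0149877 = 6.10441.
⟨E⟩ = Σ EᵢPᵢ = 0.0158723 eV.
S/k_B = ln Z + ⟨E⟩/kT = ln(6.10441) + 0.0158723/0.214563 = 1.80901 + 0.0739750 = 1.883.

1.883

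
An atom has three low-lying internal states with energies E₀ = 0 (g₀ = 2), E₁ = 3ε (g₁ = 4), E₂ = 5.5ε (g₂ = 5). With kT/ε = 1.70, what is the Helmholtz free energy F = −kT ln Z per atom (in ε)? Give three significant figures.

Eᵢ/kT = 0, 1.7647, 3.2353.
Z = Σ gᵢe^(−Eᵢ/kT) = 2·e^(−0) + 4·e^(−1.7647) + 5·e^(−3.2353) = 2.0000 + 0.68495 + 0.19674 = 2.8817.
F = −kT ln Z = −1.70 × ln(2.8817) = −1.70 × 1.0584 = -1.80 ε.

-1.80 ε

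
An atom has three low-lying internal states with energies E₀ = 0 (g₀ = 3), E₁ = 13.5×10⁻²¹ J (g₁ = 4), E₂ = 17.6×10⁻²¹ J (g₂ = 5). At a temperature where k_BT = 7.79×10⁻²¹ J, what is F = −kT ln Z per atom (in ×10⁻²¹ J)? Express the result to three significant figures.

-11.2 ×10⁻²¹ J

Eᵢ/kT = 0, 1.7330, 2.2593.
Z = Σ gᵢe^(−Eᵢ/kT) = 3·e^(−0) + 4·e^(−1.7330) + 5·e^(−2.2593) = 3.0000 + 0.70701 + 0.52212 = 4.2291.
F = −kT ln Z = −7.79 × ln(4.2291) = −7.79 × 1.4420 = -11.2 ×10⁻²¹ J.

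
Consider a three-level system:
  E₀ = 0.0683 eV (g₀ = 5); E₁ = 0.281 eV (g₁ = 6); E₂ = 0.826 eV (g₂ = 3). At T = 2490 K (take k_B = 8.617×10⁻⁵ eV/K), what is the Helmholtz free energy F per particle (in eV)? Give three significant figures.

k_BT = 8.617×10⁻⁵ × 2490 K = 0.21456 eV.
Eᵢ/kT = 0.31833, 1.3097, 3.8497.
Z = Σ gᵢe^(−Eᵢ/kT) = 5·e^(−0.31833) + 6·e^(−1.3097) + 3·e^(−3.8497) = 3.6368 + 1.6194 + 0.063858 = 5.3201.
F = −kT ln Z = −0.21456 × ln(5.3201) = −0.21456 × 1.6715 = -0.359 eV.

-0.359 eV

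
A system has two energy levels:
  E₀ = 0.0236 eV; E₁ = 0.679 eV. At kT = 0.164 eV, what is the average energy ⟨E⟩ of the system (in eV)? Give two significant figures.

0.035 eV

Eᵢ/kT = 0.1439, 4.140.
Z = Σ e^(−Eᵢ/kT) = e^(−0.1439) + e^(−4.140) = 0.8660 + 0.01592 = 0.8819.
⟨E⟩ = Σ Eᵢ e^(−Eᵢ/kT) / Z = (0.0236·0.8660 + 0.679·0.01592) / 0.8819 = 0.035 eV.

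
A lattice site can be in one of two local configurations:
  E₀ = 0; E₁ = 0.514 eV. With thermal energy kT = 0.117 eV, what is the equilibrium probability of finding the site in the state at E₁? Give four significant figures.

0.01221

Eᵢ/kT = 0, 4.39316.
Z = Σ e^(−Eᵢ/kT) = e^(−0) + e^(−4.39316) = 1.00000 + 0.0123616 = 1.01236.
P₁ = e^(−E₁/kT) / Z = 0.0123616/1.01236 = 0.01221.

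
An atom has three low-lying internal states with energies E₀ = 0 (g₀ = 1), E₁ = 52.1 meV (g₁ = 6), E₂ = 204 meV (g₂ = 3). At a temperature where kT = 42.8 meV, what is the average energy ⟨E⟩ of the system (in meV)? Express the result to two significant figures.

35 meV

Eᵢ/kT = 0, 1.217, 4.766.
Z = Σ gᵢe^(−Eᵢ/kT) = 1·e^(−0) + 6·e^(−1.217) + 3·e^(−4.766) = 1.000 + 1.777 + 0.02554 = 2.803.
⟨E⟩ = Σ Eᵢ gᵢe^(−Eᵢ/kT) / Z = (0·1.000 + 52.1·1.777 + 204·0.02554) / 2.803 = 35 meV.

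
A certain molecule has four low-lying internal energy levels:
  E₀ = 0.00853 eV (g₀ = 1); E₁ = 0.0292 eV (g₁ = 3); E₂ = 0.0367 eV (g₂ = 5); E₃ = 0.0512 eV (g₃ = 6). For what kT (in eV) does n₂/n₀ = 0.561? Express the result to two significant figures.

0.013 eV

n₂/n₀ = (g₂/g₀) exp[−(E₂−E₀)/kT] = 0.561.
⇒ (E₂−E₀)/kT = ln((5/1)/0.561) = ln(8.913) = 2.188.
kT = 0.02817 eV / 2.188 = 0.013 eV.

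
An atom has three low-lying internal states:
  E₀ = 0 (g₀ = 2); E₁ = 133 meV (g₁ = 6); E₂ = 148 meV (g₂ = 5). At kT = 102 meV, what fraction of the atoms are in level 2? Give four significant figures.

Eᵢ/kT = 0, 1.30392, 1.45098.
Z = Σ gᵢe^(−Eᵢ/kT) = 2·e^(−0) + 6·e^(−1.30392) + 5·e^(−1.45098) = 2.00000 + 1.62879 + 1.17170 = 4.80049.
P₂ = g₂ e^(−E₂/kT) / Z = 1.17170/4.80049 = 0.2441.

0.2441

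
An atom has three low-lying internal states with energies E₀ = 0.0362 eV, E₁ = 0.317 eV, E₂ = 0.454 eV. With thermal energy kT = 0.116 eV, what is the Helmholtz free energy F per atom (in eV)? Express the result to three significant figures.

Eᵢ/kT = 0.31207, 2.7328, 3.9138.
Z = Σ e^(−Eᵢ/kT) = e^(−0.31207) + e^(−2.7328) + e^(−3.9138) = 0.73193 + 0.065037 + 0.019964 = 0.81693.
F = −kT ln Z = −0.116 × ln(0.81693) = −0.116 × -0.20220 = 0.0235 eV.

0.0235 eV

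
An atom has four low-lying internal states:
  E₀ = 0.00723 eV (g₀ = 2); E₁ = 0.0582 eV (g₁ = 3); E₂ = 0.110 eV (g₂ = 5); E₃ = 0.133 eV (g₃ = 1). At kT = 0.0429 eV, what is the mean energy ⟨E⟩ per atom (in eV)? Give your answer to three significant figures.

0.0365 eV

Eᵢ/kT = 0.16853, 1.3566, 2.5641, 3.1002.
Z = Σ gᵢe^(−Eᵢ/kT) = 2·e^(−0.16853) + 3·e^(−1.3566) + 5·e^(−2.5641) + 1·e^(−3.1002) = 1.6898 + 0.77260 + 0.38494 + 0.045040 = 2.8924.
⟨E⟩ = Σ Eᵢ gᵢe^(−Eᵢ/kT) / Z = (0.00723·1.6898 + 0.0582·0.77260 + 0.110·0.38494 + 0.133·0.045040) / 2.8924 = 0.0365 eV.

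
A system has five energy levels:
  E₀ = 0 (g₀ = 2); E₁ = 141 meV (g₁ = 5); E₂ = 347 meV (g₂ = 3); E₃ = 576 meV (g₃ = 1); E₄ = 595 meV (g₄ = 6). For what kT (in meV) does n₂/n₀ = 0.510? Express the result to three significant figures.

322 meV

n₂/n₀ = (g₂/g₀) exp[−(E₂−E₀)/kT] = 0.510.
⇒ (E₂−E₀)/kT = ln((3/2)/0.510) = ln(2.9412) = 1.0788.
kT = 347 meV / 1.0788 = 322 meV.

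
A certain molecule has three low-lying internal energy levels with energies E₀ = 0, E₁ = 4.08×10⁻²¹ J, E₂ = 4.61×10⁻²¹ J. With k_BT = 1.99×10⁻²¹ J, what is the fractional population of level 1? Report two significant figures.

0.10

Eᵢ/kT = 0, 2.050, 2.317.
Z = Σ e^(−Eᵢ/kT) = e^(−0) + e^(−2.050) + e^(−2.317) = 1.000 + 0.1287 + 0.09857 = 1.227.
P₁ = e^(−E₁/kT) / Z = 0.1287/1.227 = 0.10.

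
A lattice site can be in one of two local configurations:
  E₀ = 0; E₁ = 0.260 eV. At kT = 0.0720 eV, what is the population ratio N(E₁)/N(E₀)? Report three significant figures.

0.0270

n₁/n₀ = exp[−(E₁−E₀)/kT] = exp(−(0.260 eV)/(0.0720 eV)) = exp(-3.6111) = 0.0270.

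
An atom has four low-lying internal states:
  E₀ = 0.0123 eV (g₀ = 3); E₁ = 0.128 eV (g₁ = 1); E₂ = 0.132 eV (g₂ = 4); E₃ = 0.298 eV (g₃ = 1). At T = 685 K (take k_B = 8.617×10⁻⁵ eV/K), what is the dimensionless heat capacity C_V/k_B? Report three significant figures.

0.645

k_BT = 8.617×10⁻⁵ × 685 K = 0.059026 eV.
Eᵢ/kT = 0.20838, 2.1685, 2.2363, 5.0486.
Z = Σ gᵢe^(−Eᵢ/kT) = 3·e^(−0.20838) + 1·e^(−2.1685) + 4·e^(−2.2363) + 1·e^(−5.0486) = 2.4357 + 0.11435 + 0.42741 + 0.0064183 = 2.9839.
⟨E⟩ = 0.034494 eV, ⟨E²⟩ = 0.0034382 eV².
C_V/k_B = (⟨E²⟩ − ⟨E⟩²)/(kT)² = (0.0034382 − 0.0011898)/0.0034841 = 0.645.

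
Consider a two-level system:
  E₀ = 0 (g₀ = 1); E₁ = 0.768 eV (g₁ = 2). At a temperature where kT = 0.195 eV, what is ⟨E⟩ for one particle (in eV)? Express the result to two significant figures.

0.029 eV

Eᵢ/kT = 0, 3.938.
Z = Σ gᵢe^(−Eᵢ/kT) = 1·e^(−0) + 2·e^(−3.938) = 1.000 + 0.03897 = 1.039.
⟨E⟩ = Σ Eᵢ gᵢe^(−Eᵢ/kT) / Z = (0·1.000 + 0.768·0.03897) / 1.039 = 0.029 eV.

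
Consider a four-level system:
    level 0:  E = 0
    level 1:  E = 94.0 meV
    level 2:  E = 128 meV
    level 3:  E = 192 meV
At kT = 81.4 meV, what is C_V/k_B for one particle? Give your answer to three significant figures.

Eᵢ/kT = 0, 1.1548, 1.5725, 2.3587.
Z = Σ e^(−Eᵢ/kT) = e^(−0) + e^(−1.1548) + e^(−1.5725) + e^(−2.3587) = 1.0000 + 0.31512 + 0.20753 + 0.094543 = 1.6172.
⟨E⟩ = 45.967 meV, ⟨E²⟩ = 5979.4 meV².
C_V/k_B = (⟨E²⟩ − ⟨E⟩²)/(kT)² = (5979.4 − 2113.0)/6626.0 = 0.584.

0.584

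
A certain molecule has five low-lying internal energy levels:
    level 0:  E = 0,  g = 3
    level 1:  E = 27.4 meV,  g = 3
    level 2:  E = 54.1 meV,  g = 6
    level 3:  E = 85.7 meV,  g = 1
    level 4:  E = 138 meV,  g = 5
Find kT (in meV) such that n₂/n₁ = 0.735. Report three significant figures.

26.7 meV

n₂/n₁ = (g₂/g₁) exp[−(E₂−E₁)/kT] = 0.735.
⇒ (E₂−E₁)/kT = ln((6/3)/0.735) = ln(2.7211) = 1.0010.
kT = 26.7 meV / 1.0010 = 26.7 meV.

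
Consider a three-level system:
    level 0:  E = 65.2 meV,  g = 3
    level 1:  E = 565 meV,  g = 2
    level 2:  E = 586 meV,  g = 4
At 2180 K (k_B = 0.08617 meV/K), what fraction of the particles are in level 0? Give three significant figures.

0.885

k_BT = 0.08617 × 2180 K = 187.85 meV.
Eᵢ/kT = 0.34709, 3.0077, 3.1195.
Z = Σ gᵢe^(−Eᵢ/kT) = 3·e^(−0.34709) + 2·e^(−3.0077) + 4·e^(−3.1195) = 2.1202 + 0.098810 + 0.17672 = 2.3957.
P₀ = g₀ e^(−E₀/kT) / Z = 2.1202/2.3957 = 0.885.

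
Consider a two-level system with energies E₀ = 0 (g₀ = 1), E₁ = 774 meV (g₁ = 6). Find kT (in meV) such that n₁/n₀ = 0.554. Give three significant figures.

325 meV

n₁/n₀ = (g₁/g₀) exp[−(E₁−E₀)/kT] = 0.554.
⇒ (E₁−E₀)/kT = ln((6/1)/0.554) = ln(10.830) = 2.3823.
kT = 774 meV / 2.3823 = 325 meV.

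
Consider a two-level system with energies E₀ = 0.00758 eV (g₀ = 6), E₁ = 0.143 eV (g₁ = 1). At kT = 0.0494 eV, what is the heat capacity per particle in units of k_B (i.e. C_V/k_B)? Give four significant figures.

Eᵢ/kT = 0.153441, 2.89474.
Z = Σ gᵢe^(−Eᵢ/kT) = 6·e^(−0.153441) + 1·e^(−2.89474) = 5.14651 + 0.0553134 = 5.20182.
⟨E⟩ = 0.00901999 eV, ⟨E²⟩ = 0.000274289 eV².
C_V/k_B = (⟨E²⟩ − ⟨E⟩²)/(kT)² = (0.000274289 − 0.0000813602)/0.00244036 = 0.07906.

0.07906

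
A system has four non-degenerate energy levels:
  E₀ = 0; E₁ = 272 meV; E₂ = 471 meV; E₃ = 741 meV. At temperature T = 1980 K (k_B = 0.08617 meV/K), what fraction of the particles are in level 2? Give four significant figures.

k_BT = 0.08617 × 1980 K = 170.617 meV.
Eᵢ/kT = 0, 1.59421, 2.76057, 4.34306.
Z = Σ e^(−Eᵢ/kT) = e^(−0) + e^(−1.59421) + e^(−2.76057) + e^(−4.34306) = 1.00000 + 0.203069 + 0.0632557 + 0.0129967 = 1.27932.
P₂ = e^(−E₂/kT) / Z = 0.0632557/1.27932 = 0.04944.

0.04944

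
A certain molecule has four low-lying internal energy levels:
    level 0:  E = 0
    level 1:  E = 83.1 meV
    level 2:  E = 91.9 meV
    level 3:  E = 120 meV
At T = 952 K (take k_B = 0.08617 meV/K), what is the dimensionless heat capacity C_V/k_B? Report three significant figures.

0.354

k_BT = 0.08617 × 952 K = 82.034 meV.
Eᵢ/kT = 0, 1.0130, 1.1203, 1.4628.
Z = Σ e^(−Eᵢ/kT) = e^(−0) + e^(−1.0130) + e^(−1.1203) + e^(−1.4628) = 1.0000 + 0.36313 + 0.32618 + 0.23159 = 1.9209.
⟨E⟩ = 45.782 meV, ⟨E²⟩ = 4475.7 meV².
C_V/k_B = (⟨E²⟩ − ⟨E⟩²)/(kT)² = (4475.7 − 2096.0)/6729.6 = 0.354.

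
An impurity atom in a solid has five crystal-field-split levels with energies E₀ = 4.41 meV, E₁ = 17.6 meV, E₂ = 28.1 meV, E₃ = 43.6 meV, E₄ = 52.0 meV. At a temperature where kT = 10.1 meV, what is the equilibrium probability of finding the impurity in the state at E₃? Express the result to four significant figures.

0.01479

Eᵢ/kT = 0.436634, 1.74257, 2.78218, 4.31683, 5.14851.
Z = Σ e^(−Eᵢ/kT) = e^(−0.436634) + e^(−1.74257) + e^(−2.78218) + e^(−4.31683) + e^(−5.14851) = 0.646208 + 0.175070 + 0.0619034 + 0.0133421 + 0.00580805 = 0.902332.
P₃ = e^(−E₃/kT) / Z = 0.0133421/0.902332 = 0.01479.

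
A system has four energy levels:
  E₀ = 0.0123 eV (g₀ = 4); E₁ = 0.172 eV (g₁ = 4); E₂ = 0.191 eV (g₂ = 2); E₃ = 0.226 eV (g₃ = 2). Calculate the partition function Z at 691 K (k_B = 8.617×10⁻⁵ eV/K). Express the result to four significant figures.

Z = 3.602

k_BT = 8.617×10⁻⁵ × 691 K = 0.0595435 eV.
Eᵢ/kT = 0.206572, 2.88864, 3.20774, 3.79554.
Z = Σ gᵢe^(−Eᵢ/kT) = 4·e^(−0.206572) + 4·e^(−2.88864) + 2·e^(−3.20774) + 2·e^(−3.79554) = 3.25347 + 0.222607 + 0.0808958 + 0.0449415 = 3.60191.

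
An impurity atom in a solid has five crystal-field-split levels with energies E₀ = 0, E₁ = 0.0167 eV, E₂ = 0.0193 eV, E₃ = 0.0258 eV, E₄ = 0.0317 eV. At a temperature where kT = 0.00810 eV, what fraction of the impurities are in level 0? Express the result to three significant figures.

0.781

Eᵢ/kT = 0, 2.0617, 2.3827, 3.1852, 3.9136.
Z = Σ e^(−Eᵢ/kT) = e^(−0) + e^(−2.0617) + e^(−2.3827) + e^(−3.1852) + e^(−3.9136) = 1.0000 + 0.12724 + 0.092301 + 0.041370 + 0.019968 = 1.2809.
P₀ = e^(−E₀/kT) / Z = 1.0000/1.2809 = 0.781.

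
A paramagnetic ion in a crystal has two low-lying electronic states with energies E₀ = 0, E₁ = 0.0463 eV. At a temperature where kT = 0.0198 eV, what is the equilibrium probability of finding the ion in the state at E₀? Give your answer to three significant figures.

0.912

Eᵢ/kT = 0, 2.3384.
Z = Σ e^(−Eᵢ/kT) = e^(−0) + e^(−2.3384) = 1.0000 + 0.096482 = 1.0965.
P₀ = e^(−E₀/kT) / Z = 1.0000/1.0965 = 0.912.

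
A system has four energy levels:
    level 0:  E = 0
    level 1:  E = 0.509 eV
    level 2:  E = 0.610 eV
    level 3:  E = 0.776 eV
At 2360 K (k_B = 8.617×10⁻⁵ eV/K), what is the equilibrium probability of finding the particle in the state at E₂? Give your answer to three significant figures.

k_BT = 8.617×10⁻⁵ × 2360 K = 0.20336 eV.
Eᵢ/kT = 0, 2.5030, 2.9996, 3.8159.
Z = Σ e^(−Eᵢ/kT) = e^(−0) + e^(−2.5030) + e^(−2.9996) + e^(−3.8159) = 1.0000 + 0.081839 + 0.049807 + 0.022018 = 1.1537.
P₂ = e^(−E₂/kT) / Z = 0.049807/1.1537 = 0.0432.

0.0432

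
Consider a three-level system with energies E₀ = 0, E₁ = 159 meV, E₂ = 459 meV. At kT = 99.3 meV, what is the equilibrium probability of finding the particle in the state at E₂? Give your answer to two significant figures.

0.0081

Eᵢ/kT = 0, 1.601, 4.622.
Z = Σ e^(−Eᵢ/kT) = e^(−0) + e^(−1.601) + e^(−4.622) = 1.000 + 0.2017 + 0.009833 = 1.212.
P₂ = e^(−E₂/kT) / Z = 0.009833/1.212 = 0.0081.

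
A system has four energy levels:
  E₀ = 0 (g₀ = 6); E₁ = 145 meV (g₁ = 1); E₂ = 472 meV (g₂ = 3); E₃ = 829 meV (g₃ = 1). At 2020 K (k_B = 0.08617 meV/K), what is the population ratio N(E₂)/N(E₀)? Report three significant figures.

k_BT = 0.08617 × 2020 K = 174.06 meV.
n₂/n₀ = (g₂/g₀) exp[−(E₂−E₀)/kT] = (3/6) × exp(−(472 meV)/(174.06 meV)) = (3/6) × exp(-2.7117) = 0.0332.

0.0332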